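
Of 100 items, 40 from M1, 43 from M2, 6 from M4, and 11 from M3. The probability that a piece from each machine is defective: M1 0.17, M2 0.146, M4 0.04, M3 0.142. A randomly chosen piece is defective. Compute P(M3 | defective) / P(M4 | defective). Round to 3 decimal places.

Compute prior × likelihood for every hypothesis:
  M1: 0.4 × 0.17 = 0.068
  M2: 0.43 × 0.146 = 0.06278
  M4: 0.06 × 0.04 = 0.0024
  M3: 0.11 × 0.142 = 0.01562
Total = 0.1488.
The ratio is 0.01562 / 0.0024 (the normalizer cancels) = 6.508.

6.508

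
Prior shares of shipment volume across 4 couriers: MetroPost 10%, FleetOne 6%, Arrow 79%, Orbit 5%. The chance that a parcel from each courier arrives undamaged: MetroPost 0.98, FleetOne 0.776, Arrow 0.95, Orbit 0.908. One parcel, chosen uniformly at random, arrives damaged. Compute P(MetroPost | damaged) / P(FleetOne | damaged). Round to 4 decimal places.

Taking complements, P(damaged | each) = MetroPost 0.02, FleetOne 0.224, Arrow 0.05, Orbit 0.092.
Prior × likelihood for each hypothesis:
  MetroPost: 0.1 × 0.02 = 0.002
  FleetOne: 0.06 × 0.224 = 0.01344
  Arrow: 0.79 × 0.05 = 0.0395
  Orbit: 0.05 × 0.092 = 0.0046
Total = 0.05954.
The ratio is 0.002 / 0.01344 (the normalizer cancels) = 0.1488.

0.1488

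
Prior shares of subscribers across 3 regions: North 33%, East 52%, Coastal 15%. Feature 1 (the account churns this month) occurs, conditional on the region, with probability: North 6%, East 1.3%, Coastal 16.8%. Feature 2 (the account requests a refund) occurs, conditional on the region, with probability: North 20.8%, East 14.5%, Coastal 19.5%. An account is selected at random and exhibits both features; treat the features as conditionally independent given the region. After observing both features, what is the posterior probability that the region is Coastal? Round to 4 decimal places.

Prior × likelihood for each hypothesis:
  North: 0.33 × 0.06 × 0.208 = 0.0041184
  East: 0.52 × 0.013 × 0.145 = 0.0009802
  Coastal: 0.15 × 0.168 × 0.195 = 0.004914
Total = 0.0100126.
P(Coastal | evidence) = 0.004914 / 0.0100126 ≈ 0.4908.

0.4908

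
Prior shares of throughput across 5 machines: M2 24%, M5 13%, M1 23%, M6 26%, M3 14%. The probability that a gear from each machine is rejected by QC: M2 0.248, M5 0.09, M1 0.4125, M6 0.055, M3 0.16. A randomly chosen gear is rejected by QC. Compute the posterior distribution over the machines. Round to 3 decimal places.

M2 0.293, M5 0.058, M1 0.468, M6 0.071, M3 0.110

Compute prior × likelihood for every hypothesis:
  M2: 0.24 × 0.248 = 0.05952
  M5: 0.13 × 0.09 = 0.0117
  M1: 0.23 × 0.4125 = 0.094875
  M6: 0.26 × 0.055 = 0.0143
  M3: 0.14 × 0.16 = 0.0224
Total = 0.202795.
P(M2 | rejected) = 0.05952/0.202795 ≈ 0.293
P(M5 | rejected) = 0.0117/0.202795 ≈ 0.058
P(M1 | rejected) = 0.094875/0.202795 ≈ 0.468
P(M6 | rejected) = 0.0143/0.202795 ≈ 0.071
P(M3 | rejected) = 0.0224/0.202795 ≈ 0.110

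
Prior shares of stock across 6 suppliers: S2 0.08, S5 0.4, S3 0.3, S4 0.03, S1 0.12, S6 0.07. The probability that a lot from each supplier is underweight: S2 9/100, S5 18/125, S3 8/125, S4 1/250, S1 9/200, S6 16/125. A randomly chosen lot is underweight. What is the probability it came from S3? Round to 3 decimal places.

0.195

Compute prior × likelihood for every hypothesis:
  S2: 0.08 × 0.09 = 0.0072
  S5: 0.4 × 0.144 = 0.0576
  S3: 0.3 × 0.064 = 0.0192
  S4: 0.03 × 0.004 = 0.00012
  S1: 0.12 × 0.045 = 0.0054
  S6: 0.07 × 0.128 = 0.00896
Sum = 0.09848.
P(S3 | evidence) = 0.0192 / 0.09848 ≈ 0.195.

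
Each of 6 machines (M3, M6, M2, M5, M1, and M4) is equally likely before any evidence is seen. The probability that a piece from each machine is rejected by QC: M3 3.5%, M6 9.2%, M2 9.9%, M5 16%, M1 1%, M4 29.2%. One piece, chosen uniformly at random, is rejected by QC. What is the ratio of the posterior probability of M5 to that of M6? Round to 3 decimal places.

Since the prior is uniform, the posterior is proportional to the likelihood:
  M3: 0.035
  M6: 0.092
  M2: 0.099
  M5: 0.16
  M1: 0.01
  M4: 0.292
Total = 0.688.
The ratio is 0.16 / 0.092 (the normalizer cancels) = 1.739.

1.739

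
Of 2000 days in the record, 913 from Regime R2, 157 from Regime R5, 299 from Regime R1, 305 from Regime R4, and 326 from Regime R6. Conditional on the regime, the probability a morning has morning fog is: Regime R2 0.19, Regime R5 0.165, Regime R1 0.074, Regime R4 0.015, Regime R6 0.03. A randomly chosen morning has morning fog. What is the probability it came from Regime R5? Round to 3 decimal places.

0.110

By Bayes' rule, posterior ∝ prior × likelihood:
  Regime R2: 0.4565 × 0.19 = 0.086735
  Regime R5: 0.0785 × 0.165 = 0.0129525
  Regime R1: 0.1495 × 0.074 = 0.011063
  Regime R4: 0.1525 × 0.015 = 0.0022875
  Regime R6: 0.163 × 0.03 = 0.00489
Total = 0.117928.
P(Regime R5 | evidence) = 0.0129525 / 0.117928 ≈ 0.110.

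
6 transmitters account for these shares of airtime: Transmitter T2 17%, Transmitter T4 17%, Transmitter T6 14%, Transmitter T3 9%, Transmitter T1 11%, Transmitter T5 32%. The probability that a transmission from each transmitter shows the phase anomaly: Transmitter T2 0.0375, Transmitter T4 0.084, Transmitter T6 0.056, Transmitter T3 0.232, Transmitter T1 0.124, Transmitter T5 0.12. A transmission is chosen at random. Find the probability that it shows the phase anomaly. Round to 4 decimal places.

Compute prior × likelihood for every hypothesis:
  Transmitter T2: 0.17 × 0.0375 = 0.006375
  Transmitter T4: 0.17 × 0.084 = 0.01428
  Transmitter T6: 0.14 × 0.056 = 0.00784
  Transmitter T3: 0.09 × 0.232 = 0.02088
  Transmitter T1: 0.11 × 0.124 = 0.01364
  Transmitter T5: 0.32 × 0.12 = 0.0384
P(anomaly) = 0.006375 + 0.01428 + 0.00784 + 0.02088 + 0.01364 + 0.0384 = 0.101415 → 0.1014.

0.1014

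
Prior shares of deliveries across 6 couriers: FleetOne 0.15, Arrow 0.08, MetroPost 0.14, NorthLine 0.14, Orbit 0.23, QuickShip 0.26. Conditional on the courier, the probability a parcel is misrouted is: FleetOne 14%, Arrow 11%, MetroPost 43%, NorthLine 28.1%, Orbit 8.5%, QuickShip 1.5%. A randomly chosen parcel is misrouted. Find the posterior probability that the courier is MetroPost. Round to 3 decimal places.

Prior × likelihood for each hypothesis:
  FleetOne: 0.15 × 0.14 = 0.021
  Arrow: 0.08 × 0.11 = 0.0088
  MetroPost: 0.14 × 0.43 = 0.0602
  NorthLine: 0.14 × 0.281 = 0.03934
  Orbit: 0.23 × 0.085 = 0.01955
  QuickShip: 0.26 × 0.015 = 0.0039
Normalizing constant = 0.15279.
P(MetroPost | evidence) = 0.0602 / 0.15279 ≈ 0.394.

0.394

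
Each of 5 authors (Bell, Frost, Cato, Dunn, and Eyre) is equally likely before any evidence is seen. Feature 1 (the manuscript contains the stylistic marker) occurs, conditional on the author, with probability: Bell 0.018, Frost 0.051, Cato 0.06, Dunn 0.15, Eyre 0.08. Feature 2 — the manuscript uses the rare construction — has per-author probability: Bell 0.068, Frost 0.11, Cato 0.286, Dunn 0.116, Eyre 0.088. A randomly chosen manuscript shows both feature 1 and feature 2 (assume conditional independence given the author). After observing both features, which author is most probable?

Dunn

Since the prior is uniform, the posterior is proportional to the likelihood:
  Bell: 0.018 × 0.068 = 0.001224
  Frost: 0.051 × 0.11 = 0.00561
  Cato: 0.06 × 0.286 = 0.01716
  Dunn: 0.15 × 0.116 = 0.0174
  Eyre: 0.08 × 0.088 = 0.00704
Sum = 0.048434.
Largest term belongs to Dunn, so Dunn is most probable.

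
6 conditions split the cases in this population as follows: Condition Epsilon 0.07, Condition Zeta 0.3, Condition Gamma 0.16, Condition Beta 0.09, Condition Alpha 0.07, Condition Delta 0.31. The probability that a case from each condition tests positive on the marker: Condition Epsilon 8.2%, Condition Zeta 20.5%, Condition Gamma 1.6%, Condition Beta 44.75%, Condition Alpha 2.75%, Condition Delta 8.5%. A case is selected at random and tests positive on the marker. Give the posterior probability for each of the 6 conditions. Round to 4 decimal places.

By Bayes' rule, posterior ∝ prior × likelihood:
  Condition Epsilon: 0.07 × 0.082 = 0.00574
  Condition Zeta: 0.3 × 0.205 = 0.0615
  Condition Gamma: 0.16 × 0.016 = 0.00256
  Condition Beta: 0.09 × 0.4475 = 0.040275
  Condition Alpha: 0.07 × 0.0275 = 0.001925
  Condition Delta: 0.31 × 0.085 = 0.02635
Sum = 0.13835.
P(Condition Epsilon | marker-positive) = 0.00574/0.13835 ≈ 0.0415
P(Condition Zeta | marker-positive) = 0.0615/0.13835 ≈ 0.4445
P(Condition Gamma | marker-positive) = 0.00256/0.13835 ≈ 0.0185
P(Condition Beta | marker-positive) = 0.040275/0.13835 ≈ 0.2911
P(Condition Alpha | marker-positive) = 0.001925/0.13835 ≈ 0.0139
P(Condition Delta | marker-positive) = 0.02635/0.13835 ≈ 0.1905
(Check: 0.0415+0.4445+0.0185+0.2911+0.0139+0.1905 = 1.0000.)

Condition Epsilon 0.0415, Condition Zeta 0.4445, Condition Gamma 0.0185, Condition Beta 0.2911, Condition Alpha 0.0139, Condition Delta 0.1905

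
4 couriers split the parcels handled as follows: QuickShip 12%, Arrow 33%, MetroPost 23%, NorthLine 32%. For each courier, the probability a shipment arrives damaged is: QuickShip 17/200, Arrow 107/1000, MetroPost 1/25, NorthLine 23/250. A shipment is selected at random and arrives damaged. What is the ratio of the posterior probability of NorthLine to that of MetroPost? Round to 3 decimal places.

Prior × likelihood for each hypothesis:
  QuickShip: 0.12 × 0.085 = 0.0102
  Arrow: 0.33 × 0.107 = 0.03531
  MetroPost: 0.23 × 0.04 = 0.0092
  NorthLine: 0.32 × 0.092 = 0.02944
Sum = 0.08415.
The ratio is 0.02944 / 0.0092 (the normalizer cancels) = 3.200.

3.200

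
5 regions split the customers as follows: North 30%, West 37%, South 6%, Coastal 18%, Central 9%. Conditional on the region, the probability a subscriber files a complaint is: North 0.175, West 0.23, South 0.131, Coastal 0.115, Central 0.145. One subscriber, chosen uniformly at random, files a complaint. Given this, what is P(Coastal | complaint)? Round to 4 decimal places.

Prior × likelihood for each hypothesis:
  North: 0.3 × 0.175 = 0.0525
  West: 0.37 × 0.23 = 0.0851
  South: 0.06 × 0.131 = 0.00786
  Coastal: 0.18 × 0.115 = 0.0207
  Central: 0.09 × 0.145 = 0.01305
Normalizing constant = 0.17921.
P(Coastal | evidence) = 0.0207 / 0.17921 ≈ 0.1155.

0.1155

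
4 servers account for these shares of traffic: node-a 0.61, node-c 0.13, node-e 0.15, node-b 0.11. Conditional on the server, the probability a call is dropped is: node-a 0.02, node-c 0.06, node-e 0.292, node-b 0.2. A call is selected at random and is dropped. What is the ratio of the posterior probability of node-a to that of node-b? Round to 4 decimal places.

0.5545

Compute prior × likelihood for every hypothesis:
  node-a: 0.61 × 0.02 = 0.0122
  node-c: 0.13 × 0.06 = 0.0078
  node-e: 0.15 × 0.292 = 0.0438
  node-b: 0.11 × 0.2 = 0.022
Normalizing constant = 0.0858.
The ratio is 0.0122 / 0.022 (the normalizer cancels) = 0.5545.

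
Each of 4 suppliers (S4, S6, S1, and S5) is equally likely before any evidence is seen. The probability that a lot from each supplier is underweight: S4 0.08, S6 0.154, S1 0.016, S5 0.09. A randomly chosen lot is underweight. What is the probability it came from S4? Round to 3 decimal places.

0.235

With a uniform prior (1/4 each), posterior ∝ likelihood:
  S4: 0.08
  S6: 0.154
  S1: 0.016
  S5: 0.09
Sum = 0.34.
P(S4 | evidence) = 0.08 / 0.34 ≈ 0.235.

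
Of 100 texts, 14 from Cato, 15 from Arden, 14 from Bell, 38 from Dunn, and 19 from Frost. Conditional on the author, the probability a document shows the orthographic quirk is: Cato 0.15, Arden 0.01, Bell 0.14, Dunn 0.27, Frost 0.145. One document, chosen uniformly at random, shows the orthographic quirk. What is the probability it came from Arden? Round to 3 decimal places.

Prior × likelihood for each hypothesis:
  Cato: 0.14 × 0.15 = 0.021
  Arden: 0.15 × 0.01 = 0.0015
  Bell: 0.14 × 0.14 = 0.0196
  Dunn: 0.38 × 0.27 = 0.1026
  Frost: 0.19 × 0.145 = 0.02755
Sum = 0.17225.
P(Arden | evidence) = 0.0015 / 0.17225 ≈ 0.009.

0.009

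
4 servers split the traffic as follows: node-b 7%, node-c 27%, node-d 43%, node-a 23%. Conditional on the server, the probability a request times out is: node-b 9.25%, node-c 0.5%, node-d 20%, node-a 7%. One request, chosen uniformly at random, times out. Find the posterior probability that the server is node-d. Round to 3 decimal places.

0.782

Prior × likelihood for each hypothesis:
  node-b: 0.07 × 0.0925 = 0.006475
  node-c: 0.27 × 0.005 = 0.00135
  node-d: 0.43 × 0.2 = 0.086
  node-a: 0.23 × 0.07 = 0.0161
Total = 0.109925.
P(node-d | evidence) = 0.086 / 0.109925 ≈ 0.782.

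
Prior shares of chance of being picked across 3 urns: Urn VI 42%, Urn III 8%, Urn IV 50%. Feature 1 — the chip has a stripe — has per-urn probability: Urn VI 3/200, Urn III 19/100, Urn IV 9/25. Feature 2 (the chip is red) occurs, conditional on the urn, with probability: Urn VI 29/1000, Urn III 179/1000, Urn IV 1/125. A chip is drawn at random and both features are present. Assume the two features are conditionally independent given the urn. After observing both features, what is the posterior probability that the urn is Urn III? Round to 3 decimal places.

By Bayes' rule, posterior ∝ prior × likelihood:
  Urn VI: 0.42 × 0.015 × 0.029 = 0.0001827
  Urn III: 0.08 × 0.19 × 0.179 = 0.0027208
  Urn IV: 0.5 × 0.36 × 0.008 = 0.00144
Normalizing constant = 0.0043435.
P(Urn III | evidence) = 0.0027208 / 0.0043435 ≈ 0.626.

0.626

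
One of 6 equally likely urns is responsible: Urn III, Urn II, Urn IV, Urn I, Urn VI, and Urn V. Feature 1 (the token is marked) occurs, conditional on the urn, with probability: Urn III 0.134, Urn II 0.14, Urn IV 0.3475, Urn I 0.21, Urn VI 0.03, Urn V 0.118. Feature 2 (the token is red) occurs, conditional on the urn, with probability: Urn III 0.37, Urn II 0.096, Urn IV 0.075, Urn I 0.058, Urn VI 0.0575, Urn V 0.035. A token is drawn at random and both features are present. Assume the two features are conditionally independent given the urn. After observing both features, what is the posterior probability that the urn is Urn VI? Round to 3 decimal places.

With a uniform prior (1/6 each), posterior ∝ likelihood:
  Urn III: 0.134 × 0.37 = 0.04958
  Urn II: 0.14 × 0.096 = 0.01344
  Urn IV: 0.3475 × 0.075 = 0.0260625
  Urn I: 0.21 × 0.058 = 0.01218
  Urn VI: 0.03 × 0.0575 = 0.001725
  Urn V: 0.118 × 0.035 = 0.00413
Normalizing constant = 0.1071175.
P(Urn VI | evidence) = 0.001725 / 0.1071175 ≈ 0.016.

0.016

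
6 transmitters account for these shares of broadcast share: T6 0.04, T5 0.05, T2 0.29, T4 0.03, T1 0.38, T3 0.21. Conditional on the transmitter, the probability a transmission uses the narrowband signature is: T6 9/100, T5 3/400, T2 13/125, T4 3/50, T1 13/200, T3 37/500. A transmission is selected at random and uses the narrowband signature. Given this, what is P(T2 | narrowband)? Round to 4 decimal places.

0.3959

Prior × likelihood for each hypothesis:
  T6: 0.04 × 0.09 = 0.0036
  T5: 0.05 × 0.0075 = 0.000375
  T2: 0.29 × 0.104 = 0.03016
  T4: 0.03 × 0.06 = 0.0018
  T1: 0.38 × 0.065 = 0.0247
  T3: 0.21 × 0.074 = 0.01554
Total = 0.076175.
P(T2 | evidence) = 0.03016 / 0.076175 ≈ 0.3959.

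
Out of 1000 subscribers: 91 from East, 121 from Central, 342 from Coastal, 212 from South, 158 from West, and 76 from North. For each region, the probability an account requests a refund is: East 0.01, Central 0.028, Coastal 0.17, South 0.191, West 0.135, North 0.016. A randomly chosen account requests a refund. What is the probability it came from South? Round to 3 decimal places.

0.323

Prior × likelihood for each hypothesis:
  East: 0.091 × 0.01 = 0.00091
  Central: 0.121 × 0.028 = 0.003388
  Coastal: 0.342 × 0.17 = 0.05814
  South: 0.212 × 0.191 = 0.040492
  West: 0.158 × 0.135 = 0.02133
  North: 0.076 × 0.016 = 0.001216
Normalizing constant = 0.125476.
P(South | evidence) = 0.040492 / 0.125476 ≈ 0.323.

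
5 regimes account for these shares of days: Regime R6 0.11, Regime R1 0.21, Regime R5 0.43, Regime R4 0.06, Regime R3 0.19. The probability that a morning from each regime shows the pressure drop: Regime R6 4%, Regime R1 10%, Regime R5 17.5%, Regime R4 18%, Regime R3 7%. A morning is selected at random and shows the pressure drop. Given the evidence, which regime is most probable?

Regime R5

Unnormalized posteriors (prior × likelihood):
  Regime R6: 0.11 × 0.04 = 0.0044
  Regime R1: 0.21 × 0.1 = 0.021
  Regime R5: 0.43 × 0.175 = 0.07525
  Regime R4: 0.06 × 0.18 = 0.0108
  Regime R3: 0.19 × 0.07 = 0.0133
Total = 0.12475.
Largest term belongs to Regime R5, so Regime R5 is most probable.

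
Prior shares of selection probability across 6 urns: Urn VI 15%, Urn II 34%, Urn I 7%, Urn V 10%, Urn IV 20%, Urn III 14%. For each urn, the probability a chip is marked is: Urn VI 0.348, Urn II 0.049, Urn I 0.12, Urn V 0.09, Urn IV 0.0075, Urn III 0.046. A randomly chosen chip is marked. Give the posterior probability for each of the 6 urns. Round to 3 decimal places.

Unnormalized posteriors (prior × likelihood):
  Urn VI: 0.15 × 0.348 = 0.0522
  Urn II: 0.34 × 0.049 = 0.01666
  Urn I: 0.07 × 0.12 = 0.0084
  Urn V: 0.1 × 0.09 = 0.009
  Urn IV: 0.2 × 0.0075 = 0.0015
  Urn III: 0.14 × 0.046 = 0.00644
Sum = 0.0942.
P(Urn VI | marked) = 0.0522/0.0942 ≈ 0.554
P(Urn II | marked) = 0.01666/0.0942 ≈ 0.177
P(Urn I | marked) = 0.0084/0.0942 ≈ 0.089
P(Urn V | marked) = 0.009/0.0942 ≈ 0.096
P(Urn IV | marked) = 0.0015/0.0942 ≈ 0.016
P(Urn III | marked) = 0.00644/0.0942 ≈ 0.068
(Check: 0.554+0.177+0.089+0.096+0.016+0.068 = 1.000.)

Urn VI 0.554, Urn II 0.177, Urn I 0.089, Urn V 0.096, Urn IV 0.016, Urn III 0.068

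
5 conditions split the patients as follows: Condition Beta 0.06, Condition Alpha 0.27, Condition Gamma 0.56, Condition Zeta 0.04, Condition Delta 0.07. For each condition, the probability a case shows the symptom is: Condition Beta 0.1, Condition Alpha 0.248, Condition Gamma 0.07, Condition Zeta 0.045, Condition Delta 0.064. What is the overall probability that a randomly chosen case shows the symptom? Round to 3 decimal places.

Unnormalized posteriors (prior × likelihood):
  Condition Beta: 0.06 × 0.1 = 0.006
  Condition Alpha: 0.27 × 0.248 = 0.06696
  Condition Gamma: 0.56 × 0.07 = 0.0392
  Condition Zeta: 0.04 × 0.045 = 0.0018
  Condition Delta: 0.07 × 0.064 = 0.00448
P(symptomatic) = 0.006 + 0.06696 + 0.0392 + 0.0018 + 0.00448 = 0.11844 → 0.118.

0.118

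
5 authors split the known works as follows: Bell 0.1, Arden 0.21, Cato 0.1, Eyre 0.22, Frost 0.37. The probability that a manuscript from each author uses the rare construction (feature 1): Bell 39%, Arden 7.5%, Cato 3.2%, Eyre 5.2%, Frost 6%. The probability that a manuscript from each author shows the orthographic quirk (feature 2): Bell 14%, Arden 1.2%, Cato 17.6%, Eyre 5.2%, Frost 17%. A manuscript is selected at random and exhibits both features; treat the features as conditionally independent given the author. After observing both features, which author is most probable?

Bell

Prior × likelihood for each hypothesis:
  Bell: 0.1 × 0.39 × 0.14 = 0.00546
  Arden: 0.21 × 0.075 × 0.012 = 0.000189
  Cato: 0.1 × 0.032 × 0.176 = 0.0005632
  Eyre: 0.22 × 0.052 × 0.052 = 0.00059488
  Frost: 0.37 × 0.06 × 0.17 = 0.003774
Normalizing constant = 0.01058108.
Largest term belongs to Bell, so Bell is most probable.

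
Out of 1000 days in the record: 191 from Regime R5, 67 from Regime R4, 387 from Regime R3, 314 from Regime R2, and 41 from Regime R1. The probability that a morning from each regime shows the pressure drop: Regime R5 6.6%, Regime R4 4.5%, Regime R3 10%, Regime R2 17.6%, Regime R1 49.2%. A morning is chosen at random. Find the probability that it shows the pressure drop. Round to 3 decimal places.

By Bayes' rule, posterior ∝ prior × likelihood:
  Regime R5: 0.191 × 0.066 = 0.012606
  Regime R4: 0.067 × 0.045 = 0.003015
  Regime R3: 0.387 × 0.1 = 0.0387
  Regime R2: 0.314 × 0.176 = 0.055264
  Regime R1: 0.041 × 0.492 = 0.020172
P(drop) = 0.012606 + 0.003015 + 0.0387 + 0.055264 + 0.020172 = 0.129757 → 0.130.

0.130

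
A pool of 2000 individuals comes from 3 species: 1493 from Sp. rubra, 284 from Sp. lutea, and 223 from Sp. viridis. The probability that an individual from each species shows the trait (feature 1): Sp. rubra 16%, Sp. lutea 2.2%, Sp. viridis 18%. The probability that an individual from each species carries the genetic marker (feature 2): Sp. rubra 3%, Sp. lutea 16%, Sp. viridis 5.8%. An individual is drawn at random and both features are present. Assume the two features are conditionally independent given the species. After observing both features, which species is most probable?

Prior × likelihood for each hypothesis:
  Sp. rubra: 0.7465 × 0.16 × 0.03 = 0.0035832
  Sp. lutea: 0.142 × 0.022 × 0.16 = 0.00049984
  Sp. viridis: 0.1115 × 0.18 × 0.058 = 0.00116406
Total = 0.0052471.
Largest term belongs to Sp. rubra, so Sp. rubra is most probable.

Sp. rubra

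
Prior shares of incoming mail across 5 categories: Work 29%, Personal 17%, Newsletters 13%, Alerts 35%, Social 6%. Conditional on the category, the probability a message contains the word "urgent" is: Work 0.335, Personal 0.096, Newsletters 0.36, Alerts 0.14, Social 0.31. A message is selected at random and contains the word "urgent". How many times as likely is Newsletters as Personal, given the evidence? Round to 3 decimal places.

2.868

Prior × likelihood for each hypothesis:
  Work: 0.29 × 0.335 = 0.09715
  Personal: 0.17 × 0.096 = 0.01632
  Newsletters: 0.13 × 0.36 = 0.0468
  Alerts: 0.35 × 0.14 = 0.049
  Social: 0.06 × 0.31 = 0.0186
Total = 0.22787.
The ratio is 0.0468 / 0.01632 (the normalizer cancels) = 2.868.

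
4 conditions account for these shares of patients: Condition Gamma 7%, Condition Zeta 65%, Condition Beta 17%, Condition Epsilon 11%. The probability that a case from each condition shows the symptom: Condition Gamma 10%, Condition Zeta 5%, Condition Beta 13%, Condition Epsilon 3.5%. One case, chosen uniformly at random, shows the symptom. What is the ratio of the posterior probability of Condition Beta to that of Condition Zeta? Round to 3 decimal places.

0.680

Unnormalized posteriors (prior × likelihood):
  Condition Gamma: 0.07 × 0.1 = 0.007
  Condition Zeta: 0.65 × 0.05 = 0.0325
  Condition Beta: 0.17 × 0.13 = 0.0221
  Condition Epsilon: 0.11 × 0.035 = 0.00385
Normalizing constant = 0.06545.
The ratio is 0.0221 / 0.0325 (the normalizer cancels) = 0.680.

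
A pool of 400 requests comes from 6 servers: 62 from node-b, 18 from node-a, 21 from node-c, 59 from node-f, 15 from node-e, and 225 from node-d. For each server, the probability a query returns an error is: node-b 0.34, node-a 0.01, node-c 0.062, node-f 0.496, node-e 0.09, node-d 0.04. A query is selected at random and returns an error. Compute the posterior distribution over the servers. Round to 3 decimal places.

Prior × likelihood for each hypothesis:
  node-b: 0.155 × 0.34 = 0.0527
  node-a: 0.045 × 0.01 = 0.00045
  node-c: 0.0525 × 0.062 = 0.003255
  node-f: 0.1475 × 0.496 = 0.07316
  node-e: 0.0375 × 0.09 = 0.003375
  node-d: 0.5625 × 0.04 = 0.0225
Total = 0.15544.
P(node-b | error) = 0.0527/0.15544 ≈ 0.339
P(node-a | error) = 0.00045/0.15544 ≈ 0.003
P(node-c | error) = 0.003255/0.15544 ≈ 0.021
P(node-f | error) = 0.07316/0.15544 ≈ 0.471
P(node-e | error) = 0.003375/0.15544 ≈ 0.022
P(node-d | error) = 0.0225/0.15544 ≈ 0.145

node-b 0.339, node-a 0.003, node-c 0.021, node-f 0.471, node-e 0.022, node-d 0.145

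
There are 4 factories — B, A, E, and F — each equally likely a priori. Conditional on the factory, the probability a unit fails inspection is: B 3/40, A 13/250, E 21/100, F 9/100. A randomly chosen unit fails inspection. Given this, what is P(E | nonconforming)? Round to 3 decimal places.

With a uniform prior (1/4 each), posterior ∝ likelihood:
  B: 0.075
  A: 0.052
  E: 0.21
  F: 0.09
Total = 0.427.
P(E | evidence) = 0.21 / 0.427 ≈ 0.492.

0.492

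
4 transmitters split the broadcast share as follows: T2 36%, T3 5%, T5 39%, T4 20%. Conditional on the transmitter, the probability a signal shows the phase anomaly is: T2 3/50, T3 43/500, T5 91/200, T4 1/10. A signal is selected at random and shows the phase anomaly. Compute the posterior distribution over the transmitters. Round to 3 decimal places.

T2 0.097, T3 0.019, T5 0.794, T4 0.090

Compute prior × likelihood for every hypothesis:
  T2: 0.36 × 0.06 = 0.0216
  T3: 0.05 × 0.086 = 0.0043
  T5: 0.39 × 0.455 = 0.17745
  T4: 0.2 × 0.1 = 0.02
Normalizing constant = 0.22335.
P(T2 | anomaly) = 0.0216/0.22335 ≈ 0.097
P(T3 | anomaly) = 0.0043/0.22335 ≈ 0.019
P(T5 | anomaly) = 0.17745/0.22335 ≈ 0.794
P(T4 | anomaly) = 0.02/0.22335 ≈ 0.090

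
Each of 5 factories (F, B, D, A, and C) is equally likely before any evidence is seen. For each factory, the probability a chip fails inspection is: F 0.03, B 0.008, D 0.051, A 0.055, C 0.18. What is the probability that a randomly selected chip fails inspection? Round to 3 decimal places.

With a uniform prior (1/5 each), posterior ∝ likelihood:
  F: 0.03
  B: 0.008
  D: 0.051
  A: 0.055
  C: 0.18
P(nonconforming) = (1/5) × (0.03 + 0.008 + 0.051 + 0.055 + 0.18) = 0.324/5 ≈ 0.065.

0.065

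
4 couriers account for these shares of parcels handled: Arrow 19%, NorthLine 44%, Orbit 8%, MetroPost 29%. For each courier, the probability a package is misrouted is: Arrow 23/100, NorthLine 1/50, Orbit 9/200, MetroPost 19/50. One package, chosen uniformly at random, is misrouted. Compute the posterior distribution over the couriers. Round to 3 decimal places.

Prior × likelihood for each hypothesis:
  Arrow: 0.19 × 0.23 = 0.0437
  NorthLine: 0.44 × 0.02 = 0.0088
  Orbit: 0.08 × 0.045 = 0.0036
  MetroPost: 0.29 × 0.38 = 0.1102
Total = 0.1663.
P(Arrow | misrouted) = 0.0437/0.1663 ≈ 0.263
P(NorthLine | misrouted) = 0.0088/0.1663 ≈ 0.053
P(Orbit | misrouted) = 0.0036/0.1663 ≈ 0.022
P(MetroPost | misrouted) = 0.1102/0.1663 ≈ 0.663

Arrow 0.263, NorthLine 0.053, Orbit 0.022, MetroPost 0.663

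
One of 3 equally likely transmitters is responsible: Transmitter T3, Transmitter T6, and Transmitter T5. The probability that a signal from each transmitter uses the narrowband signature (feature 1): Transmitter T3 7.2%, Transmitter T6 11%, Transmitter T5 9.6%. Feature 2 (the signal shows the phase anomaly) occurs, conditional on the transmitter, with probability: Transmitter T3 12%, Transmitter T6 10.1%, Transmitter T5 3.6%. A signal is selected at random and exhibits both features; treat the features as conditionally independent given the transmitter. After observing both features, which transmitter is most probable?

Since the prior is uniform, the posterior is proportional to the likelihood:
  Transmitter T3: 0.072 × 0.12 = 0.00864
  Transmitter T6: 0.11 × 0.101 = 0.01111
  Transmitter T5: 0.096 × 0.036 = 0.003456
Total = 0.023206.
Largest term belongs to Transmitter T6, so Transmitter T6 is most probable.

Transmitter T6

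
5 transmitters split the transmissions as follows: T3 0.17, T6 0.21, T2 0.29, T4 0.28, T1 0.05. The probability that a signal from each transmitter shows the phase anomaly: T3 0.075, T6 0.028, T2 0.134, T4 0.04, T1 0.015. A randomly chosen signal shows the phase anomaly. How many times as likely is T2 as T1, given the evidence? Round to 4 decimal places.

Unnormalized posteriors (prior × likelihood):
  T3: 0.17 × 0.075 = 0.01275
  T6: 0.21 × 0.028 = 0.00588
  T2: 0.29 × 0.134 = 0.03886
  T4: 0.28 × 0.04 = 0.0112
  T1: 0.05 × 0.015 = 0.00075
Sum = 0.06944.
The ratio is 0.03886 / 0.00075 (the normalizer cancels) = 51.8133.

51.8133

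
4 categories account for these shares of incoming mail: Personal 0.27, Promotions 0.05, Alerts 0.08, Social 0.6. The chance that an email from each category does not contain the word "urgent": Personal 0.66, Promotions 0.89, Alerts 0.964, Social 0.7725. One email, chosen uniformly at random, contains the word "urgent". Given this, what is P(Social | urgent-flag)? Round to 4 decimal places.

0.5767

Taking complements, P(urgent-flag | each) = Personal 0.34, Promotions 0.11, Alerts 0.036, Social 0.2275.
Prior × likelihood for each hypothesis:
  Personal: 0.27 × 0.34 = 0.0918
  Promotions: 0.05 × 0.11 = 0.0055
  Alerts: 0.08 × 0.036 = 0.00288
  Social: 0.6 × 0.2275 = 0.1365
Sum = 0.23668.
P(Social | evidence) = 0.1365 / 0.23668 ≈ 0.5767.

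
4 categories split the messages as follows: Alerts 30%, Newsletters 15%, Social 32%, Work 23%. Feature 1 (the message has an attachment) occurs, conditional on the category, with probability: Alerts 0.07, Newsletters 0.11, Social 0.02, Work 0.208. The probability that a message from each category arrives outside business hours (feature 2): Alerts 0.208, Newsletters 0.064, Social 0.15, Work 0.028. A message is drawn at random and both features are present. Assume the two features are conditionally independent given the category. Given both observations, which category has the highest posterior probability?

Compute prior × likelihood for every hypothesis:
  Alerts: 0.3 × 0.07 × 0.208 = 0.004368
  Newsletters: 0.15 × 0.11 × 0.064 = 0.001056
  Social: 0.32 × 0.02 × 0.15 = 0.00096
  Work: 0.23 × 0.208 × 0.028 = 0.00133952
Sum = 0.00772352.
Largest term belongs to Alerts, so Alerts is most probable.

Alerts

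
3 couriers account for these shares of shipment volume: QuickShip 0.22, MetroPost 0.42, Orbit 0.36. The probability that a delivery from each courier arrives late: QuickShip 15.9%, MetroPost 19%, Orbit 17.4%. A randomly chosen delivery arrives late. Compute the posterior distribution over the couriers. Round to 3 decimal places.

Compute prior × likelihood for every hypothesis:
  QuickShip: 0.22 × 0.159 = 0.03498
  MetroPost: 0.42 × 0.19 = 0.0798
  Orbit: 0.36 × 0.174 = 0.06264
Total = 0.17742.
P(QuickShip | late) = 0.03498/0.17742 ≈ 0.197
P(MetroPost | late) = 0.0798/0.17742 ≈ 0.450
P(Orbit | late) = 0.06264/0.17742 ≈ 0.353

QuickShip 0.197, MetroPost 0.450, Orbit 0.353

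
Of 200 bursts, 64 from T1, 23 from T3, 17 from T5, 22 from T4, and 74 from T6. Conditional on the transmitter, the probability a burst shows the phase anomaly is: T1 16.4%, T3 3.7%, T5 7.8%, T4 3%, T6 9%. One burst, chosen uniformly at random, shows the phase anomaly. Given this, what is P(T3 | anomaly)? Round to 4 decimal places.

Compute prior × likelihood for every hypothesis:
  T1: 0.32 × 0.164 = 0.05248
  T3: 0.115 × 0.037 = 0.004255
  T5: 0.085 × 0.078 = 0.00663
  T4: 0.11 × 0.03 = 0.0033
  T6: 0.37 × 0.09 = 0.0333
Normalizing constant = 0.099965.
P(T3 | evidence) = 0.004255 / 0.099965 ≈ 0.0426.

0.0426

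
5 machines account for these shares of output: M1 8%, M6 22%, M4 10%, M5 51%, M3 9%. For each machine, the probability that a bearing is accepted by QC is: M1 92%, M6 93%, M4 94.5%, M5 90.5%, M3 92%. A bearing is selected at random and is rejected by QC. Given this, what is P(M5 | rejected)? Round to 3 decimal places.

Taking complements, P(rejected | each) = M1 0.08, M6 0.07, M4 0.055, M5 0.095, M3 0.08.
By Bayes' rule, posterior ∝ prior × likelihood:
  M1: 0.08 × 0.08 = 0.0064
  M6: 0.22 × 0.07 = 0.0154
  M4: 0.1 × 0.055 = 0.0055
  M5: 0.51 × 0.095 = 0.04845
  M3: 0.09 × 0.08 = 0.0072
Total = 0.08295.
P(M5 | evidence) = 0.04845 / 0.08295 ≈ 0.584.

0.584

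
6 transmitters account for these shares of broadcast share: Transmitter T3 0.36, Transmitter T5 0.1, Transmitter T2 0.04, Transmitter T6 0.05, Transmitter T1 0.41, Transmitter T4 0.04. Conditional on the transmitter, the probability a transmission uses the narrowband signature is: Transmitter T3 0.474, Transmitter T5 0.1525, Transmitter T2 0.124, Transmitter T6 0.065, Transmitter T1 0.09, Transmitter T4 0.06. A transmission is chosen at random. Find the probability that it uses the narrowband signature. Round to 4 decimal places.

Unnormalized posteriors (prior × likelihood):
  Transmitter T3: 0.36 × 0.474 = 0.17064
  Transmitter T5: 0.1 × 0.1525 = 0.01525
  Transmitter T2: 0.04 × 0.124 = 0.00496
  Transmitter T6: 0.05 × 0.065 = 0.00325
  Transmitter T1: 0.41 × 0.09 = 0.0369
  Transmitter T4: 0.04 × 0.06 = 0.0024
P(narrowband) = 0.17064 + 0.01525 + 0.00496 + 0.00325 + 0.0369 + 0.0024 = 0.2334 → 0.2334.

0.2334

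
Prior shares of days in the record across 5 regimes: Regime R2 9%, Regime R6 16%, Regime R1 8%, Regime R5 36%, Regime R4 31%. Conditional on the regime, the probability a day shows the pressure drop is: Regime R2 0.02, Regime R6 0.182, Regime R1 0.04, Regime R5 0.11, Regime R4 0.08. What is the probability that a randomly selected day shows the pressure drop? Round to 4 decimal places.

By Bayes' rule, posterior ∝ prior × likelihood:
  Regime R2: 0.09 × 0.02 = 0.0018
  Regime R6: 0.16 × 0.182 = 0.02912
  Regime R1: 0.08 × 0.04 = 0.0032
  Regime R5: 0.36 × 0.11 = 0.0396
  Regime R4: 0.31 × 0.08 = 0.0248
P(drop) = 0.0018 + 0.02912 + 0.0032 + 0.0396 + 0.0248 = 0.09852 → 0.0985.

0.0985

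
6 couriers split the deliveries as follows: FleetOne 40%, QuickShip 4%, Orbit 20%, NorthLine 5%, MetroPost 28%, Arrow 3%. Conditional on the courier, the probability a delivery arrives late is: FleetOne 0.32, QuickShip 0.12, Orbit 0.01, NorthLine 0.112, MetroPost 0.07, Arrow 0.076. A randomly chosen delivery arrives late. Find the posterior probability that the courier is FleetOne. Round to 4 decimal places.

Compute prior × likelihood for every hypothesis:
  FleetOne: 0.4 × 0.32 = 0.128
  QuickShip: 0.04 × 0.12 = 0.0048
  Orbit: 0.2 × 0.01 = 0.002
  NorthLine: 0.05 × 0.112 = 0.0056
  MetroPost: 0.28 × 0.07 = 0.0196
  Arrow: 0.03 × 0.076 = 0.00228
Total = 0.16228.
P(FleetOne | evidence) = 0.128 / 0.16228 ≈ 0.7888.

0.7888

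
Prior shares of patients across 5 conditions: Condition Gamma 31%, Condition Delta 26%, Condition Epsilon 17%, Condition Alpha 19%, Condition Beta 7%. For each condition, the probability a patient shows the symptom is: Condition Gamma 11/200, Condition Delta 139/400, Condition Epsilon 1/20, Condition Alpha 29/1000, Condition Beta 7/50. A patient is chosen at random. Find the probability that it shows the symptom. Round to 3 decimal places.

Unnormalized posteriors (prior × likelihood):
  Condition Gamma: 0.31 × 0.055 = 0.01705
  Condition Delta: 0.26 × 0.3475 = 0.09035
  Condition Epsilon: 0.17 × 0.05 = 0.0085
  Condition Alpha: 0.19 × 0.029 = 0.00551
  Condition Beta: 0.07 × 0.14 = 0.0098
P(symptomatic) = 0.01705 + 0.09035 + 0.0085 + 0.00551 + 0.0098 = 0.13121 → 0.131.

0.131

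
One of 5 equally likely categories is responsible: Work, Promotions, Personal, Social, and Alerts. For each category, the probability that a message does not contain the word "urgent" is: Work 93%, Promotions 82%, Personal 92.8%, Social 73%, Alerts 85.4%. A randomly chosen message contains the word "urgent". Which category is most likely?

Taking complements, P(urgent-flag | each) = Work 0.07, Promotions 0.18, Personal 0.072, Social 0.27, Alerts 0.146.
With a uniform prior (1/5 each), posterior ∝ likelihood:
  Work: 0.07
  Promotions: 0.18
  Personal: 0.072
  Social: 0.27
  Alerts: 0.146
Sum = 0.738.
Largest term belongs to Social, so Social is most probable.

Social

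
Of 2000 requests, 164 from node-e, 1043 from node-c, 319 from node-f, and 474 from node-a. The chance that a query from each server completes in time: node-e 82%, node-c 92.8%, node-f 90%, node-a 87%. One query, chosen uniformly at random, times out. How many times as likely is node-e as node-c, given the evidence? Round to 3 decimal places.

0.393

Taking complements, P(timeout | each) = node-e 0.18, node-c 0.072, node-f 0.1, node-a 0.13.
Prior × likelihood for each hypothesis:
  node-e: 0.082 × 0.18 = 0.01476
  node-c: 0.5215 × 0.072 = 0.037548
  node-f: 0.1595 × 0.1 = 0.01595
  node-a: 0.237 × 0.13 = 0.03081
Total = 0.099068.
The ratio is 0.01476 / 0.037548 (the normalizer cancels) = 0.393.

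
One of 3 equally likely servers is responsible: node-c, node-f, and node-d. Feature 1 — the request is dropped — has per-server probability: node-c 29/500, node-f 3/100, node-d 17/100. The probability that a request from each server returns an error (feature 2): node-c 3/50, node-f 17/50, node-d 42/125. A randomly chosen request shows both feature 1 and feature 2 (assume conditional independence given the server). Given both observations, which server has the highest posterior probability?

With a uniform prior (1/3 each), posterior ∝ likelihood:
  node-c: 0.058 × 0.06 = 0.00348
  node-f: 0.03 × 0.34 = 0.0102
  node-d: 0.17 × 0.336 = 0.05712
Total = 0.0708.
Largest term belongs to node-d, so node-d is most probable.

node-d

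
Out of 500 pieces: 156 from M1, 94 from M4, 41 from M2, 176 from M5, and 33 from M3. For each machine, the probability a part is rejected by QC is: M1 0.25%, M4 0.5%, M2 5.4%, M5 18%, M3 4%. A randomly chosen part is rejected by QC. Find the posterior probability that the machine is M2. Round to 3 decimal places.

0.061

Unnormalized posteriors (prior × likelihood):
  M1: 0.312 × 0.0025 = 0.00078
  M4: 0.188 × 0.005 = 0.00094
  M2: 0.082 × 0.054 = 0.004428
  M5: 0.352 × 0.18 = 0.06336
  M3: 0.066 × 0.04 = 0.00264
Normalizing constant = 0.072148.
P(M2 | evidence) = 0.004428 / 0.072148 ≈ 0.061.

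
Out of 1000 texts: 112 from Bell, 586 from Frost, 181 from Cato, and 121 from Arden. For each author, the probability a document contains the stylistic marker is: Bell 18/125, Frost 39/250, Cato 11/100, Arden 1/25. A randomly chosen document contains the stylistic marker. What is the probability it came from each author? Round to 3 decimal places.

Bell 0.122, Frost 0.691, Cato 0.150, Arden 0.037

Unnormalized posteriors (prior × likelihood):
  Bell: 0.112 × 0.144 = 0.016128
  Frost: 0.586 × 0.156 = 0.091416
  Cato: 0.181 × 0.11 = 0.01991
  Arden: 0.121 × 0.04 = 0.00484
Total = 0.132294.
P(Bell | marker) = 0.016128/0.132294 ≈ 0.122
P(Frost | marker) = 0.091416/0.132294 ≈ 0.691
P(Cato | marker) = 0.01991/0.132294 ≈ 0.150
P(Arden | marker) = 0.00484/0.132294 ≈ 0.037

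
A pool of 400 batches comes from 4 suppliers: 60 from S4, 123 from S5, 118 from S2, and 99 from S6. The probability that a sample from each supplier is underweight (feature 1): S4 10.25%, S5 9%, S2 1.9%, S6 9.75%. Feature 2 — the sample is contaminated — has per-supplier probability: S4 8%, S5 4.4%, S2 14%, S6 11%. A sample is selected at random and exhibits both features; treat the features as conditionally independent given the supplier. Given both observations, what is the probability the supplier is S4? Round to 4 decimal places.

0.2089

By Bayes' rule, posterior ∝ prior × likelihood:
  S4: 0.15 × 0.1025 × 0.08 = 0.00123
  S5: 0.3075 × 0.09 × 0.044 = 0.0012177
  S2: 0.295 × 0.019 × 0.14 = 0.0007847
  S6: 0.2475 × 0.0975 × 0.11 = 0.0026544375
Total = 0.0058868375.
P(S4 | evidence) = 0.00123 / 0.0058868375 ≈ 0.2089.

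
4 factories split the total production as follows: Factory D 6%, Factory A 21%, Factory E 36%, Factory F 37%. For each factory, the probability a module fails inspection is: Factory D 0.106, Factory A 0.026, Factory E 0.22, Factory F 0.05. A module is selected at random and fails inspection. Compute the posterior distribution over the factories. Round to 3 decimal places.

Compute prior × likelihood for every hypothesis:
  Factory D: 0.06 × 0.106 = 0.00636
  Factory A: 0.21 × 0.026 = 0.00546
  Factory E: 0.36 × 0.22 = 0.0792
  Factory F: 0.37 × 0.05 = 0.0185
Total = 0.10952.
P(Factory D | nonconforming) = 0.00636/0.10952 ≈ 0.058
P(Factory A | nonconforming) = 0.00546/0.10952 ≈ 0.050
P(Factory E | nonconforming) = 0.0792/0.10952 ≈ 0.723
P(Factory F | nonconforming) = 0.0185/0.10952 ≈ 0.169

Factory D 0.058, Factory A 0.050, Factory E 0.723, Factory F 0.169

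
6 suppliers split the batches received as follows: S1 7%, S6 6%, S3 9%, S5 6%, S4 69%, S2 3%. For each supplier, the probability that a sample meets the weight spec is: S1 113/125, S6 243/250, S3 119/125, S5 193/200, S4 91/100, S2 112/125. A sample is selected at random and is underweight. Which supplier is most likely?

S4

Taking complements, P(underweight | each) = S1 0.096, S6 0.028, S3 0.048, S5 0.035, S4 0.09, S2 0.104.
By Bayes' rule, posterior ∝ prior × likelihood:
  S1: 0.07 × 0.096 = 0.00672
  S6: 0.06 × 0.028 = 0.00168
  S3: 0.09 × 0.048 = 0.00432
  S5: 0.06 × 0.035 = 0.0021
  S4: 0.69 × 0.09 = 0.0621
  S2: 0.03 × 0.104 = 0.00312
Normalizing constant = 0.08004.
Largest term belongs to S4, so S4 is most probable.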